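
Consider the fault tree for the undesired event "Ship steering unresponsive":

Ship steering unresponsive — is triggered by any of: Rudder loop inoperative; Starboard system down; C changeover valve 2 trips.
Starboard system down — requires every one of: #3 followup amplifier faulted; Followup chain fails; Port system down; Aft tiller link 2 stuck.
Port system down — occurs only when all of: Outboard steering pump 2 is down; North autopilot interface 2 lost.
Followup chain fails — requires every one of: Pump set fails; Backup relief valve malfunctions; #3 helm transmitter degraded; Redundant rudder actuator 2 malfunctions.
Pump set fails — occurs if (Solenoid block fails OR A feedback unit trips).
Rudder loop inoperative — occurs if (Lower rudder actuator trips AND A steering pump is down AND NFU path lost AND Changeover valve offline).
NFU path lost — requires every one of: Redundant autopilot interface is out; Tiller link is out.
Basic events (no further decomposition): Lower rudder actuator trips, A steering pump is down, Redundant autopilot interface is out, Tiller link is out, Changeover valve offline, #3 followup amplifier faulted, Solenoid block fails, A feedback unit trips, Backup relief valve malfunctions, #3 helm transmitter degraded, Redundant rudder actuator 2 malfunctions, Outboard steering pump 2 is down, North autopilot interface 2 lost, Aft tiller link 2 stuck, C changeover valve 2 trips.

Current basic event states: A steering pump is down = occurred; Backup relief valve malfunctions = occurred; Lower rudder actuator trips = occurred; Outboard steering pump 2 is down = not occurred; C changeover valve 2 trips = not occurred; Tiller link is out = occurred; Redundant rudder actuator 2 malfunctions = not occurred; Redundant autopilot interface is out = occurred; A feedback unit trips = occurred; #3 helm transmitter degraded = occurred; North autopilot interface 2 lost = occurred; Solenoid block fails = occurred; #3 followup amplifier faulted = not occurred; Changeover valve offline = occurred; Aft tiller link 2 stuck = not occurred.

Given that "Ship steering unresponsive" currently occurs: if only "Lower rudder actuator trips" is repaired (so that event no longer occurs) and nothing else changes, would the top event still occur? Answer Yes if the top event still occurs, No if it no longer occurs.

Counterfactual: set "Lower rudder actuator trips" to not occurred.
NFU path lost [AND]: Redundant autopilot interface is out=occurs, Tiller link is out=occurs → all inputs occur → occurs.
Rudder loop inoperative [AND]: Lower rudder actuator trips=not, A steering pump is down=occurs, NFU path lost=occurs, Changeover valve offline=occurs → not all inputs occur → does not occur.
Pump set fails [OR]: Solenoid block fails=occurs, A feedback unit trips=occurs → at least one input occurs → occurs.
Followup chain fails [AND]: Pump set fails=occurs, Backup relief valve malfunctions=occurs, #3 helm transmitter degraded=occurs, Redundant rudder actuator 2 malfunctions=not → not all inputs occur → does not occur.
Port system down [AND]: Outboard steering pump 2 is down=not, North autopilot interface 2 lost=occurs → not all inputs occur → does not occur.
Starboard system down [AND]: #3 followup amplifier faulted=not, Followup chain fails=not, Port system down=not, Aft tiller link 2 stuck=not → not all inputs occur → does not occur.
Ship steering unresponsive [OR]: Rudder loop inoperative=not, Starboard system down=not, C changeover valve 2 trips=not → no input occurs → does not occur.

No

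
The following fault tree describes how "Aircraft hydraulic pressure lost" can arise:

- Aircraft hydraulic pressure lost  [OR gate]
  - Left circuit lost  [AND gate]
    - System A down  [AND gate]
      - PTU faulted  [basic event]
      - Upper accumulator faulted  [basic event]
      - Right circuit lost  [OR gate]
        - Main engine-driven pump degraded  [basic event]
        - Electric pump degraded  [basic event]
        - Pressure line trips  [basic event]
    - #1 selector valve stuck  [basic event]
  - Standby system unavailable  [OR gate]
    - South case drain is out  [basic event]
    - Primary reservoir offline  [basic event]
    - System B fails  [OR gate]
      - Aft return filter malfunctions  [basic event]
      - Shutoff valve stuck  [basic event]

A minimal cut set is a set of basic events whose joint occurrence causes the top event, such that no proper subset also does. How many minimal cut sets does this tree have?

Right circuit lost [OR]: union of children's cut sets → 3 cut set(s).
System A down [AND]: one cut set from each child combined → 1 × 1 × 3 = 3 cut set(s).
Left circuit lost [AND]: one cut set from each child combined → 3 × 1 = 3 cut set(s).
System B fails [OR]: union of children's cut sets → 2 cut set(s).
Standby system unavailable [OR]: union of children's cut sets → 4 cut set(s).
Aircraft hydraulic pressure lost [OR]: union of children's cut sets → 7 cut set(s).
Minimal cut sets: {#1 selector valve stuck, Main engine-driven pump degraded, PTU faulted, Upper accumulator faulted}; {#1 selector valve stuck, Electric pump degraded, PTU faulted, Upper accumulator faulted}; {#1 selector valve stuck, PTU faulted, Pressure line trips, Upper accumulator faulted}; {South case drain is out}; {Primary reservoir offline}; {Aft return filter malfunctions}; {Shutoff valve stuck}.

7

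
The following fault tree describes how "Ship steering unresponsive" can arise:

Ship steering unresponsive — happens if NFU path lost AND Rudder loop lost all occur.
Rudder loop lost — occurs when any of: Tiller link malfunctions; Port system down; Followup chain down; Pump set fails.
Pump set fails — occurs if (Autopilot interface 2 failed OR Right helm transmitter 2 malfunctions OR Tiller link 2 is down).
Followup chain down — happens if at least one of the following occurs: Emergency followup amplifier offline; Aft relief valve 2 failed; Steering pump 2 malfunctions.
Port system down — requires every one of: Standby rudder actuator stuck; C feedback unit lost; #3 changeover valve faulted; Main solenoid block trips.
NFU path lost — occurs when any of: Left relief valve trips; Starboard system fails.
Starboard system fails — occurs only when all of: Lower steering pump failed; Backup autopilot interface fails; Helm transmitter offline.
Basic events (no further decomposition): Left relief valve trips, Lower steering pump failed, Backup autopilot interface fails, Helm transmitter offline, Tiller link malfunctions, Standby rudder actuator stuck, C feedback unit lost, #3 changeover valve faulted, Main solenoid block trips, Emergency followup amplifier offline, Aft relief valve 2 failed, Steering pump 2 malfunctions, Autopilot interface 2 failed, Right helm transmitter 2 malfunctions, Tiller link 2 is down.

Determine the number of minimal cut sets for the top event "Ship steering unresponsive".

16

Starboard system fails [AND]: one cut set from each child combined → 1 × 1 × 1 = 1 cut set(s).
NFU path lost [OR]: union of children's cut sets → 2 cut set(s).
Port system down [AND]: one cut set from each child combined → 1 × 1 × 1 × 1 = 1 cut set(s).
Followup chain down [OR]: union of children's cut sets → 3 cut set(s).
Pump set fails [OR]: union of children's cut sets → 3 cut set(s).
Rudder loop lost [OR]: union of children's cut sets → 8 cut set(s).
Ship steering unresponsive [AND]: one cut set from each child combined → 2 × 8 = 16 cut set(s).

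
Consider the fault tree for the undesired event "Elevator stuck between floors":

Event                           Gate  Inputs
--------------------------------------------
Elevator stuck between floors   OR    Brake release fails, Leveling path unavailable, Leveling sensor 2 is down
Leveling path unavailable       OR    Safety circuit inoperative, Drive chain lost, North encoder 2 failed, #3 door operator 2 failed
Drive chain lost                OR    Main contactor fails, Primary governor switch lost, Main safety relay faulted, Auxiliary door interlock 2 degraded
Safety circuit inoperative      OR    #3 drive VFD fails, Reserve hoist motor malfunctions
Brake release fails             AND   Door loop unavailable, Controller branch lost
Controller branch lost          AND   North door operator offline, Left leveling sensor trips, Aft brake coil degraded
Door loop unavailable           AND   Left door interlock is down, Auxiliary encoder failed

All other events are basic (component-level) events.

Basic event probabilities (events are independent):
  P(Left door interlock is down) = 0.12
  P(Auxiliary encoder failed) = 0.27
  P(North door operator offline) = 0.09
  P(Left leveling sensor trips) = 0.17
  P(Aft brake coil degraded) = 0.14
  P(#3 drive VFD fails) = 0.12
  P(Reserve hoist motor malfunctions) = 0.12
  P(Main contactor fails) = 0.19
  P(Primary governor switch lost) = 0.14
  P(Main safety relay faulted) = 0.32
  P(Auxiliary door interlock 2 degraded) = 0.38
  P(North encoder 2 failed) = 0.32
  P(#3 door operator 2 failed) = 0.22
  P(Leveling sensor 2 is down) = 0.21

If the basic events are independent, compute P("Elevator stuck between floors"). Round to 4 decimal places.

P(Door loop unavailable) [AND] = 0.12 × 0.27 = 0.032400
P(Controller branch lost) [AND] = 0.09 × 0.17 × 0.14 = 0.002142
P(Brake release fails) [AND] = 0.032400 × 0.002142 = 0.000069
P(Safety circuit inoperative) [OR] = 1 − (1−0.12) × (1−0.12) = 0.225600
P(Drive chain lost) [OR] = 1 − (1−0.19) × (1−0.14) × (1−0.32) × (1−0.38) = 0.706313
P(Leveling path unavailable) [OR] = 1 − (1−0.225600) × (1−0.706313) × (1−0.32) × (1−0.22) = 0.879370
P(Elevator stuck between floors) [OR] = 1 − (1−0.000069) × (1−0.879370) × (1−0.21) = 0.904709
Rounded to 4 decimal places: P(Elevator stuck between floors) ≈ 0.9047.

0.9047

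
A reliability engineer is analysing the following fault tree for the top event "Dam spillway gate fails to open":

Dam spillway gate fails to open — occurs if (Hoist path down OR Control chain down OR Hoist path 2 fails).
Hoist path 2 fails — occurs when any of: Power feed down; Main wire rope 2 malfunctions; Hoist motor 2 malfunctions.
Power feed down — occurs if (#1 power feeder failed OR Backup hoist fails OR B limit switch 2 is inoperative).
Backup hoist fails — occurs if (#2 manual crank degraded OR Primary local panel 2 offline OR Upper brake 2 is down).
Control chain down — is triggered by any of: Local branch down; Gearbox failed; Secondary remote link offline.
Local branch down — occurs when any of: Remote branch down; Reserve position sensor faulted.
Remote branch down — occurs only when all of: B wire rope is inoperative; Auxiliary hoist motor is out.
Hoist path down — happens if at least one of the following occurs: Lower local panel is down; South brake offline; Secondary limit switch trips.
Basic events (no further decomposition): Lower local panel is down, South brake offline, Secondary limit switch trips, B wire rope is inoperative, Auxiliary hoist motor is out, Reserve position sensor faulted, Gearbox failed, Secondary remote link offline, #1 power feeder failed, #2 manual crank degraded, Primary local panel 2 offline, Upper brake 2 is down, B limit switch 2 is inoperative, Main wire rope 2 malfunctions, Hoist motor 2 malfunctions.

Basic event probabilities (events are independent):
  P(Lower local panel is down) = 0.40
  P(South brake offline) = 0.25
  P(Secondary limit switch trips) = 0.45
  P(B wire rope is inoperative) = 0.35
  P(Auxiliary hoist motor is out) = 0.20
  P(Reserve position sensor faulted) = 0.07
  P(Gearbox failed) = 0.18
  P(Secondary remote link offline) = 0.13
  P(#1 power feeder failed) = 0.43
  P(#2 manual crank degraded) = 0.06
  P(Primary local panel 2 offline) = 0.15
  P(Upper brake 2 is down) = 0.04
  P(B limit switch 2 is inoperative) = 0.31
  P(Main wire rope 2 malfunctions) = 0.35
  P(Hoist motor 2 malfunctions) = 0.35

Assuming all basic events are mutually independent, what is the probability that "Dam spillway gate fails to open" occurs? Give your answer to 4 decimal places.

0.9805

P(Hoist path down) [OR] = 1 − (1−0.40) × (1−0.25) × (1−0.45) = 0.752500
P(Remote branch down) [AND] = 0.35 × 0.20 = 0.070000
P(Local branch down) [OR] = 1 − (1−0.070000) × (1−0.07) = 0.135100
P(Control chain down) [OR] = 1 − (1−0.135100) × (1−0.18) × (1−0.13) = 0.382980
P(Backup hoist fails) [OR] = 1 − (1−0.06) × (1−0.15) × (1−0.04) = 0.232960
P(Power feed down) [OR] = 1 − (1−0.43) × (1−0.232960) × (1−0.31) = 0.698323
P(Hoist path 2 fails) [OR] = 1 − (1−0.698323) × (1−0.35) × (1−0.35) = 0.872541
P(Dam spillway gate fails to open) [OR] = 1 − (1−0.752500) × (1−0.382980) × (1−0.872541) = 0.980535
Rounded to 4 decimal places: P(Dam spillway gate fails to open) ≈ 0.9805.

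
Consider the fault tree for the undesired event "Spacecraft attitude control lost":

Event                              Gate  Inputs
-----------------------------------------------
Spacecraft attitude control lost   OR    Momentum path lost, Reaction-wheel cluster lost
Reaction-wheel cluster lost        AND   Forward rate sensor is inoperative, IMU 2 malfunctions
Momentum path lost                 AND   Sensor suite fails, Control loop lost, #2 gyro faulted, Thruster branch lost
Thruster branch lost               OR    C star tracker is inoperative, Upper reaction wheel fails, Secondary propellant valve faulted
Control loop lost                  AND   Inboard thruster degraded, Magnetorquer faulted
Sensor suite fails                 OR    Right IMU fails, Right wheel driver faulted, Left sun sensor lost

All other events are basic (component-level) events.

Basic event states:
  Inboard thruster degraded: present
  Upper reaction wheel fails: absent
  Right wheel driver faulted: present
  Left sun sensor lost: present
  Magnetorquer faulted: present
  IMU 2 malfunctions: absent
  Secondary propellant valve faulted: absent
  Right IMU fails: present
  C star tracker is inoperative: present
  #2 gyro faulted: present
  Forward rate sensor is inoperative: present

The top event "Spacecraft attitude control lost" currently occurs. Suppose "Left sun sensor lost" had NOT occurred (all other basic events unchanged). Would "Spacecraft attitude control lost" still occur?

Counterfactual: set "Left sun sensor lost" to not occurred.
Sensor suite fails [OR]: Right IMU fails=occurs, Right wheel driver faulted=occurs, Left sun sensor lost=not → at least one input occurs → occurs.
Control loop lost [AND]: Inboard thruster degraded=occurs, Magnetorquer faulted=occurs → all inputs occur → occurs.
Thruster branch lost [OR]: C star tracker is inoperative=occurs, Upper reaction wheel fails=not, Secondary propellant valve faulted=not → at least one input occurs → occurs.
Momentum path lost [AND]: Sensor suite fails=occurs, Control loop lost=occurs, #2 gyro faulted=occurs, Thruster branch lost=occurs → all inputs occur → occurs.
Reaction-wheel cluster lost [AND]: Forward rate sensor is inoperative=occurs, IMU 2 malfunctions=not → not all inputs occur → does not occur.
Spacecraft attitude control lost [OR]: Momentum path lost=occurs, Reaction-wheel cluster lost=not → at least one input occurs → occurs.

Yes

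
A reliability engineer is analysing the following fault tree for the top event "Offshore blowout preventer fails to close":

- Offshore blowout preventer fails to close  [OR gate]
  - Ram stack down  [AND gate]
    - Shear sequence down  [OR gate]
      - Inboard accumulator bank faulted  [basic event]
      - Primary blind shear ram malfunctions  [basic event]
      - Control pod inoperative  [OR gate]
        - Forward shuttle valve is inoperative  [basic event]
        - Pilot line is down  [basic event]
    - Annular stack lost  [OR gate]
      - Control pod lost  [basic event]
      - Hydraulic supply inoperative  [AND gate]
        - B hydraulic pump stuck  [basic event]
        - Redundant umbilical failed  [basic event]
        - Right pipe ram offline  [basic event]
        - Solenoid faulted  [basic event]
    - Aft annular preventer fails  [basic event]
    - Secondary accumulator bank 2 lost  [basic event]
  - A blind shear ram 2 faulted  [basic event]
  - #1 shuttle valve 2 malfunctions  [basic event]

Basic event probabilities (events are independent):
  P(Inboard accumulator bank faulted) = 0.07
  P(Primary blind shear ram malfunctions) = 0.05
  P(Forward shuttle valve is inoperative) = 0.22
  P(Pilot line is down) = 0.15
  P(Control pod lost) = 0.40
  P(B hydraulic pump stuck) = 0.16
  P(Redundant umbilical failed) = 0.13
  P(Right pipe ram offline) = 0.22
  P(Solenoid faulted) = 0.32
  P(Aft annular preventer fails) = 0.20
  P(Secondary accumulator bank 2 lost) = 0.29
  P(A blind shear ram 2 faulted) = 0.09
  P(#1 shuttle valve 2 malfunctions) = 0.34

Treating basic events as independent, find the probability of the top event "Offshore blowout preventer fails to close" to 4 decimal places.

0.4052

P(Control pod inoperative) [OR] = 1 − (1−0.22) × (1−0.15) = 0.337000
P(Shear sequence down) [OR] = 1 − (1−0.07) × (1−0.05) × (1−0.337000) = 0.414240
P(Hydraulic supply inoperative) [AND] = 0.16 × 0.13 × 0.22 × 0.32 = 0.001464
P(Annular stack lost) [OR] = 1 − (1−0.40) × (1−0.001464) = 0.400878
P(Ram stack down) [AND] = 0.414240 × 0.400878 × 0.20 × 0.29 = 0.009631
P(Offshore blowout preventer fails to close) [OR] = 1 − (1−0.009631) × (1−0.09) × (1−0.34) = 0.405184
Rounded to 4 decimal places: P(Offshore blowout preventer fails to close) ≈ 0.4052.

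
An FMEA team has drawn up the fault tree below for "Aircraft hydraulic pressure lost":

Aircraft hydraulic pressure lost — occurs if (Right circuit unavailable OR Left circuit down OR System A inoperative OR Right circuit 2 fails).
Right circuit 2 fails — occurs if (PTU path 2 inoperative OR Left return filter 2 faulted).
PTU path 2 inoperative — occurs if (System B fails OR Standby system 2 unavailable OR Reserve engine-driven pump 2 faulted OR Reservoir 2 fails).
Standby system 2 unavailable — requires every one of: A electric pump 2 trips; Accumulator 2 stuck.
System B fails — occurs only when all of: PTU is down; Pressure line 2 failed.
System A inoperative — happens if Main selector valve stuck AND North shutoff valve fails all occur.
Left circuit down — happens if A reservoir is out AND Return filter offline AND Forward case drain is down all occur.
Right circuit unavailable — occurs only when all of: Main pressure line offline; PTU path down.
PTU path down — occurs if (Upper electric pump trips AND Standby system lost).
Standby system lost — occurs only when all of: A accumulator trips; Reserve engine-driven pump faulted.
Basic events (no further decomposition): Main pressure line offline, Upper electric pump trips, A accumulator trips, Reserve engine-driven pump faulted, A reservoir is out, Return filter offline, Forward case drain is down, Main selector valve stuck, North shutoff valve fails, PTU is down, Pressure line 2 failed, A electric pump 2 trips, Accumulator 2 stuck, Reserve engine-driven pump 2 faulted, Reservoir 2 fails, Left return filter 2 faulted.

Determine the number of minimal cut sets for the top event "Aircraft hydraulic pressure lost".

8

Standby system lost [AND]: one cut set from each child combined → 1 × 1 = 1 cut set(s).
PTU path down [AND]: one cut set from each child combined → 1 × 1 = 1 cut set(s).
Right circuit unavailable [AND]: one cut set from each child combined → 1 × 1 = 1 cut set(s).
Left circuit down [AND]: one cut set from each child combined → 1 × 1 × 1 = 1 cut set(s).
System A inoperative [AND]: one cut set from each child combined → 1 × 1 = 1 cut set(s).
System B fails [AND]: one cut set from each child combined → 1 × 1 = 1 cut set(s).
Standby system 2 unavailable [AND]: one cut set from each child combined → 1 × 1 = 1 cut set(s).
PTU path 2 inoperative [OR]: union of children's cut sets → 4 cut set(s).
Right circuit 2 fails [OR]: union of children's cut sets → 5 cut set(s).
Aircraft hydraulic pressure lost [OR]: union of children's cut sets → 8 cut set(s).
Minimal cut sets: {A accumulator trips, Main pressure line offline, Reserve engine-driven pump faulted, Upper electric pump trips}; {A reservoir is out, Forward case drain is down, Return filter offline}; {Main selector valve stuck, North shutoff valve fails}; {PTU is down, Pressure line 2 failed}; {A electric pump 2 trips, Accumulator 2 stuck}; {Reserve engine-driven pump 2 faulted}; {Reservoir 2 fails}; {Left return filter 2 faulted}.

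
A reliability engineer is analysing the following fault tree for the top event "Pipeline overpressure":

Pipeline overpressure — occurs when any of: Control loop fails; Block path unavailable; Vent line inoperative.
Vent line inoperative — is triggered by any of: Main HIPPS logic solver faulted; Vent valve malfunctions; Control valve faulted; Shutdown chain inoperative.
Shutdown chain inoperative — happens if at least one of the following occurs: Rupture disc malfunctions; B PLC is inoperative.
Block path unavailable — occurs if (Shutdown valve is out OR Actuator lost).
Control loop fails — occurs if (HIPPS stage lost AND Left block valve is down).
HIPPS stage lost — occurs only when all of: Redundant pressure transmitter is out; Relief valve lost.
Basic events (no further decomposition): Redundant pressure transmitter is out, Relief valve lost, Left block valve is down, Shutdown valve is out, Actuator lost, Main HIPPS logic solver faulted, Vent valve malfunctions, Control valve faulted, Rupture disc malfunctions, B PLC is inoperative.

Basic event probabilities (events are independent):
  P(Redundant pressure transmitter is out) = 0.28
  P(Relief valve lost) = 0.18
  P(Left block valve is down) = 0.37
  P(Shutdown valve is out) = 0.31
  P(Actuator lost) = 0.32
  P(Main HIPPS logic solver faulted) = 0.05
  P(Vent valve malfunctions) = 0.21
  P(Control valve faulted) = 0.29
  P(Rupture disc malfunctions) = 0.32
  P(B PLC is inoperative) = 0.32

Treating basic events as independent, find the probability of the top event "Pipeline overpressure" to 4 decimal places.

0.8865

P(HIPPS stage lost) [AND] = 0.28 × 0.18 = 0.050400
P(Control loop fails) [AND] = 0.050400 × 0.37 = 0.018648
P(Block path unavailable) [OR] = 1 − (1−0.31) × (1−0.32) = 0.530800
P(Shutdown chain inoperative) [OR] = 1 − (1−0.32) × (1−0.32) = 0.537600
P(Vent line inoperative) [OR] = 1 − (1−0.05) × (1−0.21) × (1−0.29) × (1−0.537600) = 0.753608
P(Pipeline overpressure) [OR] = 1 − (1−0.018648) × (1−0.530800) × (1−0.753608) = 0.886549
Rounded to 4 decimal places: P(Pipeline overpressure) ≈ 0.8865.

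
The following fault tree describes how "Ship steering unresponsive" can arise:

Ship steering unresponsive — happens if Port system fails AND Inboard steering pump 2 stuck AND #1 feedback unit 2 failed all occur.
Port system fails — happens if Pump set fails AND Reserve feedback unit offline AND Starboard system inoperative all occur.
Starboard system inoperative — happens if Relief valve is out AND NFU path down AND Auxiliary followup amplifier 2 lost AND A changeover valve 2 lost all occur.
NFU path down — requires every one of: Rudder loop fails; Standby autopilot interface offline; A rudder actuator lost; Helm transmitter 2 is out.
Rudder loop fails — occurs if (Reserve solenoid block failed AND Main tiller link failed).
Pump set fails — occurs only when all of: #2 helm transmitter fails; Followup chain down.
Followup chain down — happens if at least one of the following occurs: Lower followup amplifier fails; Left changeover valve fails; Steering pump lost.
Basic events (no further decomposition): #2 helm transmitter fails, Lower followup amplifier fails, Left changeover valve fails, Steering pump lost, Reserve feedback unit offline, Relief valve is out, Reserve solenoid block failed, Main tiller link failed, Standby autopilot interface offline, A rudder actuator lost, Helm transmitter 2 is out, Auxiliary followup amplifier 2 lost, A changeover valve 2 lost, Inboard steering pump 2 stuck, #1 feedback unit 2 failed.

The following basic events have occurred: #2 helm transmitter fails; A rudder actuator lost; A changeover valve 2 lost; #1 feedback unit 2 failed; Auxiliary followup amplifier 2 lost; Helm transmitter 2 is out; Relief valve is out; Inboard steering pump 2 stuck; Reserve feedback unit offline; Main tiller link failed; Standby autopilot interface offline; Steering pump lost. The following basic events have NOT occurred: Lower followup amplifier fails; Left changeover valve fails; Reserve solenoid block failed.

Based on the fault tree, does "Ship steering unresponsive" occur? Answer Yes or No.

Followup chain down [OR]: Lower followup amplifier fails=not, Left changeover valve fails=not, Steering pump lost=occurs → at least one input occurs → occurs.
Pump set fails [AND]: #2 helm transmitter fails=occurs, Followup chain down=occurs → all inputs occur → occurs.
Rudder loop fails [AND]: Reserve solenoid block failed=not, Main tiller link failed=occurs → not all inputs occur → does not occur.
NFU path down [AND]: Rudder loop fails=not, Standby autopilot interface offline=occurs, A rudder actuator lost=occurs, Helm transmitter 2 is out=occurs → not all inputs occur → does not occur.
Starboard system inoperative [AND]: Relief valve is out=occurs, NFU path down=not, Auxiliary followup amplifier 2 lost=occurs, A changeover valve 2 lost=occurs → not all inputs occur → does not occur.
Port system fails [AND]: Pump set fails=occurs, Reserve feedback unit offline=occurs, Starboard system inoperative=not → not all inputs occur → does not occur.
Ship steering unresponsive [AND]: Port system fails=not, Inboard steering pump 2 stuck=occurs, #1 feedback unit 2 failed=occurs → not all inputs occur → does not occur.

No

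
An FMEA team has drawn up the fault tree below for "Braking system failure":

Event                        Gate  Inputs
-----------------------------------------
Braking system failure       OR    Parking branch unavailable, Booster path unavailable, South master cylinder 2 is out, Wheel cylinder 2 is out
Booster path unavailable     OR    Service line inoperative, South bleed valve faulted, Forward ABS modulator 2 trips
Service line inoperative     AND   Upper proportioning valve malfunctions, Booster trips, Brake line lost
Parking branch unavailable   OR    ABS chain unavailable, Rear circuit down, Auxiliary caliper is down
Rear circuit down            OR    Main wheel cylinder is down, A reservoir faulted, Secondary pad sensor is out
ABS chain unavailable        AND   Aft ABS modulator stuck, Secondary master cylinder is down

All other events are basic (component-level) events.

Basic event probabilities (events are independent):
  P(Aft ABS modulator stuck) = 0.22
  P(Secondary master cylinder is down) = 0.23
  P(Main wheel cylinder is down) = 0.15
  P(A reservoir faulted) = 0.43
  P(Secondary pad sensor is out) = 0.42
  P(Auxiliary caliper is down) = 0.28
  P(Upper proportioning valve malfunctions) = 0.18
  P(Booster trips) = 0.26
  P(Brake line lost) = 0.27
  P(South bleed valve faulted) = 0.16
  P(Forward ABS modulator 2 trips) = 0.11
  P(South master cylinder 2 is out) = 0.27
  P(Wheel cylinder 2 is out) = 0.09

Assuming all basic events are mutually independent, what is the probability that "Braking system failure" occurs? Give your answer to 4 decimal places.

P(ABS chain unavailable) [AND] = 0.22 × 0.23 = 0.050600
P(Rear circuit down) [OR] = 1 − (1−0.15) × (1−0.43) × (1−0.42) = 0.718990
P(Parking branch unavailable) [OR] = 1 − (1−0.050600) × (1−0.718990) × (1−0.28) = 0.807911
P(Service line inoperative) [AND] = 0.18 × 0.26 × 0.27 = 0.012636
P(Booster path unavailable) [OR] = 1 − (1−0.012636) × (1−0.16) × (1−0.11) = 0.261847
P(Braking system failure) [OR] = 1 − (1−0.807911) × (1−0.261847) × (1−0.27) × (1−0.09) = 0.905808
Rounded to 4 decimal places: P(Braking system failure) ≈ 0.9058.

0.9058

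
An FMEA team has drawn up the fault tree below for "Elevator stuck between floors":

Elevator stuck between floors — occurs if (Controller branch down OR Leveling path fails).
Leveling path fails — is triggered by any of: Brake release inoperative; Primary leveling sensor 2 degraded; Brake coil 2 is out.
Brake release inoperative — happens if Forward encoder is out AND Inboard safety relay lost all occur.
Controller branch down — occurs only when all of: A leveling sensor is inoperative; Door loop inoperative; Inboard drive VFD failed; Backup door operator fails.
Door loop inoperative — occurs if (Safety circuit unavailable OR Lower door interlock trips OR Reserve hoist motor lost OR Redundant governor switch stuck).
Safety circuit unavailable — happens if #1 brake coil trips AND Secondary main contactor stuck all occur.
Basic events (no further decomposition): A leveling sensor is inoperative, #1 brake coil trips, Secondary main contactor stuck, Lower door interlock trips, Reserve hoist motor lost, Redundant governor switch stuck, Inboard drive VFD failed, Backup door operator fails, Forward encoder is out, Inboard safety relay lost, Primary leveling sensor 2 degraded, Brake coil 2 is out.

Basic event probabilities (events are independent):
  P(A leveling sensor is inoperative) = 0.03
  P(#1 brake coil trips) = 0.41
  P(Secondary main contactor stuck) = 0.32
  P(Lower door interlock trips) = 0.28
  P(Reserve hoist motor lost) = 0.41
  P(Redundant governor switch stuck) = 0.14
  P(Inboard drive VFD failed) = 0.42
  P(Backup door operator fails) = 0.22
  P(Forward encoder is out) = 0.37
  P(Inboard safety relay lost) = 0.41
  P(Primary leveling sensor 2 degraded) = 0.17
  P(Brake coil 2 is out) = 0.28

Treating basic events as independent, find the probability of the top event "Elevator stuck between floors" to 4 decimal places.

0.4940

P(Safety circuit unavailable) [AND] = 0.41 × 0.32 = 0.131200
P(Door loop inoperative) [OR] = 1 − (1−0.131200) × (1−0.28) × (1−0.41) × (1−0.14) = 0.682603
P(Controller branch down) [AND] = 0.03 × 0.682603 × 0.42 × 0.22 = 0.001892
P(Brake release inoperative) [AND] = 0.37 × 0.41 = 0.151700
P(Leveling path fails) [OR] = 1 − (1−0.151700) × (1−0.17) × (1−0.28) = 0.493056
P(Elevator stuck between floors) [OR] = 1 − (1−0.001892) × (1−0.493056) = 0.494015
Rounded to 4 decimal places: P(Elevator stuck between floors) ≈ 0.4940.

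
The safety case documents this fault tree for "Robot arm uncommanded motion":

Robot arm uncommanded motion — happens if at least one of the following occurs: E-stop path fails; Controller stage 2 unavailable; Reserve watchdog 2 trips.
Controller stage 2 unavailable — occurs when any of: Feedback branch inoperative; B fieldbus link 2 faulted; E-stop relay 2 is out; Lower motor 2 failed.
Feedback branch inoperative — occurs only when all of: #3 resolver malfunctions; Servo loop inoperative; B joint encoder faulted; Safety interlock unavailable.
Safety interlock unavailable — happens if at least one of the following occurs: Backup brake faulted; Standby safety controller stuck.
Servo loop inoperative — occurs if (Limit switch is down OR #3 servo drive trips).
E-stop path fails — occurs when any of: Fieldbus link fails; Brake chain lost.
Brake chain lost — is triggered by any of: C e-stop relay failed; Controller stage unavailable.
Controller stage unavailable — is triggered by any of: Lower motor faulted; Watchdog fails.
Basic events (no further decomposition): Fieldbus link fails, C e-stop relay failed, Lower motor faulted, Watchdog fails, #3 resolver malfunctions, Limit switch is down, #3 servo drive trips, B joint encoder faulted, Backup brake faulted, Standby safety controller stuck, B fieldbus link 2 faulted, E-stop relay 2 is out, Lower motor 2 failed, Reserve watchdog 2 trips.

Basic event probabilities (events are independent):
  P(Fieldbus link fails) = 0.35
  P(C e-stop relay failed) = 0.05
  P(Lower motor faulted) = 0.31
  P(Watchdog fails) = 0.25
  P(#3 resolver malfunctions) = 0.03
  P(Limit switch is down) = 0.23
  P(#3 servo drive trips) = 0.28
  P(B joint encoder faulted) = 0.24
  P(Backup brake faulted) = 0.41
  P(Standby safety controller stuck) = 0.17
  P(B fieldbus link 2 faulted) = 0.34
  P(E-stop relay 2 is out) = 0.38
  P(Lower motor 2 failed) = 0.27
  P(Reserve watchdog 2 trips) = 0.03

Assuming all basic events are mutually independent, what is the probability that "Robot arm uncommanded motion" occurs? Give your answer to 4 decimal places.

0.9076

P(Controller stage unavailable) [OR] = 1 − (1−0.31) × (1−0.25) = 0.482500
P(Brake chain lost) [OR] = 1 − (1−0.05) × (1−0.482500) = 0.508375
P(E-stop path fails) [OR] = 1 − (1−0.35) × (1−0.508375) = 0.680444
P(Servo loop inoperative) [OR] = 1 − (1−0.23) × (1−0.28) = 0.445600
P(Safety interlock unavailable) [OR] = 1 − (1−0.41) × (1−0.17) = 0.510300
P(Feedback branch inoperative) [AND] = 0.03 × 0.445600 × 0.24 × 0.510300 = 0.001637
P(Controller stage 2 unavailable) [OR] = 1 − (1−0.001637) × (1−0.34) × (1−0.38) × (1−0.27) = 0.701773
P(Robot arm uncommanded motion) [OR] = 1 − (1−0.680444) × (1−0.701773) × (1−0.03) = 0.907559
Rounded to 4 decimal places: P(Robot arm uncommanded motion) ≈ 0.9076.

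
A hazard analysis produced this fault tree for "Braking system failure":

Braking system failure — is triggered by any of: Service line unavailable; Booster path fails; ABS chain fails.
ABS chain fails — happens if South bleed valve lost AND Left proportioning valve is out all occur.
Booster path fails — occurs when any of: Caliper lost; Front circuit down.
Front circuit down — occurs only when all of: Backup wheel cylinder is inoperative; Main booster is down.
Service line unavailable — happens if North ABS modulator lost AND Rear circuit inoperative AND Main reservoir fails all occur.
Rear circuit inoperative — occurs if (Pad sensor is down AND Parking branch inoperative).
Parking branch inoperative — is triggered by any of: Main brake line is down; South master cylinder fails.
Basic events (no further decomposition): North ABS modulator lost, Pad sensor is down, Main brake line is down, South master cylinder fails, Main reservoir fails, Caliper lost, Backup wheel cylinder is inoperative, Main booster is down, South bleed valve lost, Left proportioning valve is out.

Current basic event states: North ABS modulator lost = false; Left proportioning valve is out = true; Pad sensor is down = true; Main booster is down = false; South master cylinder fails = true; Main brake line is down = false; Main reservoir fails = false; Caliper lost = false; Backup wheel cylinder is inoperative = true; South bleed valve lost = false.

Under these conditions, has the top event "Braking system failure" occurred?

Parking branch inoperative [OR]: Main brake line is down=not, South master cylinder fails=occurs → at least one input occurs → occurs.
Rear circuit inoperative [AND]: Pad sensor is down=occurs, Parking branch inoperative=occurs → all inputs occur → occurs.
Service line unavailable [AND]: North ABS modulator lost=not, Rear circuit inoperative=occurs, Main reservoir fails=not → not all inputs occur → does not occur.
Front circuit down [AND]: Backup wheel cylinder is inoperative=occurs, Main booster is down=not → not all inputs occur → does not occur.
Booster path fails [OR]: Caliper lost=not, Front circuit down=not → no input occurs → does not occur.
ABS chain fails [AND]: South bleed valve lost=not, Left proportioning valve is out=occurs → not all inputs occur → does not occur.
Braking system failure [OR]: Service line unavailable=not, Booster path fails=not, ABS chain fails=not → no input occurs → does not occur.

No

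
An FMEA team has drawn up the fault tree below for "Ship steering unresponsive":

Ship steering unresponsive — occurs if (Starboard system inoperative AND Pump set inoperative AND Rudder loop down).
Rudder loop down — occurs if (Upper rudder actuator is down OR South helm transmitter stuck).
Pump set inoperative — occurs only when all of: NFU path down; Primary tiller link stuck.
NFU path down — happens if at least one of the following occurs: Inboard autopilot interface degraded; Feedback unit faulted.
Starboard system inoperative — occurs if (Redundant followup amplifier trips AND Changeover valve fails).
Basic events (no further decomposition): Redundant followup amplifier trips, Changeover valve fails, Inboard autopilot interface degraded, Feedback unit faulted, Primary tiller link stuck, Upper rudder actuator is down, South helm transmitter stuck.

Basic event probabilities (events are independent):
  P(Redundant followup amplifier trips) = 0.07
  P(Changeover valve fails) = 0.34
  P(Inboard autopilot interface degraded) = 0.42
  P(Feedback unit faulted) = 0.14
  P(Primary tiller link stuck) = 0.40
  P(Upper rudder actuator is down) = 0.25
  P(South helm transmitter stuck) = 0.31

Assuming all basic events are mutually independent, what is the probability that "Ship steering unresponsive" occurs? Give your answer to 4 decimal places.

0.0023

P(Starboard system inoperative) [AND] = 0.07 × 0.34 = 0.023800
P(NFU path down) [OR] = 1 − (1−0.42) × (1−0.14) = 0.501200
P(Pump set inoperative) [AND] = 0.501200 × 0.40 = 0.200480
P(Rudder loop down) [OR] = 1 − (1−0.25) × (1−0.31) = 0.482500
P(Ship steering unresponsive) [AND] = 0.023800 × 0.200480 × 0.482500 = 0.002302
Rounded to 4 decimal places: P(Ship steering unresponsive) ≈ 0.0023.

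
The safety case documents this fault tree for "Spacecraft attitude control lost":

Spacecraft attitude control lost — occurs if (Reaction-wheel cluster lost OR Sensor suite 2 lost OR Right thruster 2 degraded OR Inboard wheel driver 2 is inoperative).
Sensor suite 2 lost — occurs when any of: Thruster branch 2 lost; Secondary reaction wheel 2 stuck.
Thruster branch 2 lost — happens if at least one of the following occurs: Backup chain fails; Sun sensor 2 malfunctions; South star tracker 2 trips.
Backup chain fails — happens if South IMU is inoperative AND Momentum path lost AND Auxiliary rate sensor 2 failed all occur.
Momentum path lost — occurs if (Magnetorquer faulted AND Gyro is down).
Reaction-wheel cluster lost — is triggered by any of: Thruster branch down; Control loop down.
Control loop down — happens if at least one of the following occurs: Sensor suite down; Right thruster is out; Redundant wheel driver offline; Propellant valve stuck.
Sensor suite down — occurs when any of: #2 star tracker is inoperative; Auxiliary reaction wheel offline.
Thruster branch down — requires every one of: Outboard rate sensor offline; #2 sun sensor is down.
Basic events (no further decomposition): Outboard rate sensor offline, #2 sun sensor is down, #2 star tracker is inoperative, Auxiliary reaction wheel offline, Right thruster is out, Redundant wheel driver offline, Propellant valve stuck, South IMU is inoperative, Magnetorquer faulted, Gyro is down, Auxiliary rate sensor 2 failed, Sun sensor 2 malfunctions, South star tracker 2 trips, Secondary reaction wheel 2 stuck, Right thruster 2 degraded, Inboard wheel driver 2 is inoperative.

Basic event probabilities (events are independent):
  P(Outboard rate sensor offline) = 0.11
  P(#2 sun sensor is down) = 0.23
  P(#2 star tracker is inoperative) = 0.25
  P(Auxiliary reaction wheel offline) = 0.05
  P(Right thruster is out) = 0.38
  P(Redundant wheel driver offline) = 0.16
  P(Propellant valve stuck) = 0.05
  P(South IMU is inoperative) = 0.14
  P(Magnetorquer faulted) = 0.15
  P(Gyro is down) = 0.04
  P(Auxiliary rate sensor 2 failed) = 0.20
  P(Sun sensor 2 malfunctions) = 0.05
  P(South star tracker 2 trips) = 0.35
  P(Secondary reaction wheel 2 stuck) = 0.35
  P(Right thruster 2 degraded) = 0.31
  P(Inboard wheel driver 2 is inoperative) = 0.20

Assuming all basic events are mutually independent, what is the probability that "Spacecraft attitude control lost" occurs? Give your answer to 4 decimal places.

P(Thruster branch down) [AND] = 0.11 × 0.23 = 0.025300
P(Sensor suite down) [OR] = 1 − (1−0.25) × (1−0.05) = 0.287500
P(Control loop down) [OR] = 1 − (1−0.287500) × (1−0.38) × (1−0.16) × (1−0.05) = 0.647484
P(Reaction-wheel cluster lost) [OR] = 1 − (1−0.025300) × (1−0.647484) = 0.656403
P(Momentum path lost) [AND] = 0.15 × 0.04 = 0.006000
P(Backup chain fails) [AND] = 0.14 × 0.006000 × 0.20 = 0.000168
P(Thruster branch 2 lost) [OR] = 1 − (1−0.000168) × (1−0.05) × (1−0.35) = 0.382604
P(Sensor suite 2 lost) [OR] = 1 − (1−0.382604) × (1−0.35) = 0.598693
P(Spacecraft attitude control lost) [OR] = 1 − (1−0.656403) × (1−0.598693) × (1−0.31) × (1−0.20) = 0.923886
Rounded to 4 decimal places: P(Spacecraft attitude control lost) ≈ 0.9239.

0.9239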